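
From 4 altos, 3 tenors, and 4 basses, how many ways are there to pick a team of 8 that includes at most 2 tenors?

109

Split by how many tenors are chosen (0 through 2).
Sum: C(3,0)·C(8,8) + C(3,1)·C(8,7) + C(3,2)·C(8,6) = 1 + 24 + 84 = 109.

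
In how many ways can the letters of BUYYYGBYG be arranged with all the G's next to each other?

840

Treat the 2 copies of G as a single block. The multiset to arrange is then {GG, B, B, U, Y, Y, Y, Y}, 8 items in all.
That gives (8)!/(4!·2!) = 840 arrangements.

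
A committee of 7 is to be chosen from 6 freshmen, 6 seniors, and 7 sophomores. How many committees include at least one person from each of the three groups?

46165

With no constraint there are C(19,7) = 50388 possible selections.
Selections missing a whole group: no freshmen → C(13,7) = 1716; no seniors → C(13,7) = 1716; no sophomores → C(12,7) = 792.
Add back selections omitting two groups (i.e. drawn from a single group): C(6,7) + C(6,7) + C(7,7) = 1.
By inclusion–exclusion: 50388 − 4224 + 1 = 46165.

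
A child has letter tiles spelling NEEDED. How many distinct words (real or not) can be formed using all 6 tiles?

60

NEEDED has 6 letters with D appearing twice and E appearing 3 times.
The number of distinct arrangements is 6!/(3!·2!) = 720/12 = 60.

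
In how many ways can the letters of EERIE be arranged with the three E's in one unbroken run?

Treat the 3 copies of E as a single block. The multiset to arrange is then {EEE, I, R}, 3 items in all.
All 3 items are distinct, so there are (3)! = 6 arrangements.

6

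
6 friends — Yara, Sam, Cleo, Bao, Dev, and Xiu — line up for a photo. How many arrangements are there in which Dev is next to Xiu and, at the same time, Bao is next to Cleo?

Treat {Dev,Xiu} as one block (2 orders) and {Bao,Cleo} as another (2 orders).
That leaves 4 units to arrange: 2 × 2 × 4! = 4 × 24 = 96.

96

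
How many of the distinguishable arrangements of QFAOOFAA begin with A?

Fix A in the first position and arrange the remaining 7 letters.
Those 7 letters have A appearing twice, F appearing twice, and O appearing twice, giving (7)!/(2!·2!·2!) = 630.

630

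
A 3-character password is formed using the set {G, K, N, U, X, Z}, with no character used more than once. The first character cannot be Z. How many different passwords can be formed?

100

The first character has 6−1 = 5 choices (anything except Z).
The remaining 2 characters are filled from the other 5 symbols without repetition: 5 × 4 = 20.
Total: 5 × 20 = 100.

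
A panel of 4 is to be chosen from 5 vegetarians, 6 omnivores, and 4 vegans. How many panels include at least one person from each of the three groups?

720

Unrestricted: C(15,4) = 1365 ways to pick any 4 of the 15.
Subtract selections that omit an entire group: no vegetarians → C(10,4) = 210; no omnivores → C(9,4) = 126; no vegans → C(11,4) = 330.
Add back selections omitting two groups (i.e. drawn from a single group): C(5,4) + C(6,4) + C(4,4) = 21.
By inclusion–exclusion: 1365 − 666 + 21 = 720.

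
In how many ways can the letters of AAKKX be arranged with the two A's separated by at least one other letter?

There are 5!/(2!·2!) = 30 arrangements of AAKKX in total.
If the two A's are adjacent, glue them into one block, leaving 4 items to arrange: (4)!/(2!) = 12 ways.
Subtracting, 30 − 12 = 18 arrangements keep the A's apart.

18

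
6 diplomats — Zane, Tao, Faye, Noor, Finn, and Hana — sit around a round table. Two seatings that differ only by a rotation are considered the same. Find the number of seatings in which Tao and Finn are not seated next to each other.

72

All circular seatings of 6 people number (5)! = 120.
Seatings with Tao beside Finn: treat them as a block with 2 internal orders, giving 2 × (4)! = 48.
Subtracting, 120 − 48 = 72.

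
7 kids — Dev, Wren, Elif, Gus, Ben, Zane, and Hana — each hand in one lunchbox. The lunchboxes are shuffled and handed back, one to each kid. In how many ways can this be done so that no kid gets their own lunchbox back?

This is the derangement count D_7: permutations of 7 items with no fixed point.
By inclusion–exclusion this is Σ_{j=0}^{7} (−1)^j C(7,j)·(7−j)!.
Computing: 5040 − 5040 + 2520 − 840 + 210 − 42 + 7 − 1 = 1854.

1854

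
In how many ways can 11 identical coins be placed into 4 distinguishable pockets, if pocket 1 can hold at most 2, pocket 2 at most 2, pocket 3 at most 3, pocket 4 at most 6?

10

By stars and bars, unrestricted non-negative solutions to x_1+…+x_4 = 11 number C(11+3,3) = 364.
Subtract solutions that violate a single cap (substitute x_i' = x_i − (cap_i+1)): x_1 ≥ 3 gives C(11,3) = 165; x_2 ≥ 3 gives C(11,3) = 165; x_3 ≥ 4 gives C(10,3) = 120; x_4 ≥ 7 gives C(7,3) = 35. Together 485.
Add back pairs where two caps are both exceeded: 56 + 35 + 4 + 35 + 4 + 1 = 135.
Subtract triples: 4 + 0 + 0 + 0 = 4.
By inclusion–exclusion the count is 364 − 485 + 135 − 4 = 10.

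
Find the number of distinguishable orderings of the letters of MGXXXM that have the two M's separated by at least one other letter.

Total arrangements of MGXXXM: 6!/(3!·2!) = 60.
Arrangements with the M's together: treat MM as one letter, giving (5)!/(3!) = 20.
Hence 60 − 20 = 40.

40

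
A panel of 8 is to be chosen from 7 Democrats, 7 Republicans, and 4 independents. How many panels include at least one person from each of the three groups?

With no constraint there are C(18,8) = 43758 possible selections.
Subtract selections that omit an entire group: no Democrats → C(11,8) = 165; no Republicans → C(11,8) = 165; no independents → C(14,8) = 3003.
Add back selections omitting two groups (i.e. drawn from a single group): C(7,8) + C(7,8) + C(4,8) = 0.
By inclusion–exclusion: 43758 − 3333 + 0 = 40425.

40425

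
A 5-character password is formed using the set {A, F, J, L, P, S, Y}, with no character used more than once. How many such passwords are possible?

2520

With no repetition, fill the 5 characters in order: 7 choices, then 6, down to 3.
7 × 6 × 5 × 4 × 3 = 2520.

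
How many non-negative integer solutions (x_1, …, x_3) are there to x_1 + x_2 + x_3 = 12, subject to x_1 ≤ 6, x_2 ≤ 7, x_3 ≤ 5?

Without the upper bounds there are C(14,2) = 91 ways to split 12 among 3 variables.
Subtract solutions that violate a single cap (substitute x_i' = x_i − (cap_i+1)): x_1 ≥ 7 gives C(7,2) = 21; x_2 ≥ 8 gives C(6,2) = 15; x_3 ≥ 6 gives C(8,2) = 28. Together 64.
No two caps can be exceeded simultaneously, so the pair terms are all 0.
By inclusion–exclusion the count is 91 − 64 + 0 = 27.

27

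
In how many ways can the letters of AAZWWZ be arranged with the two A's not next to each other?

There are 6!/(2!·2!·2!) = 90 arrangements of AAZWWZ in total.
If the two A's are adjacent, glue them into one block, leaving 5 items to arrange: (5)!/(2!·2!) = 30 ways.
Hence 90 − 30 = 60.

60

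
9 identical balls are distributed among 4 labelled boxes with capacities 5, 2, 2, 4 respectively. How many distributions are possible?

27

By stars and bars, unrestricted non-negative solutions to x_1+…+x_4 = 9 number C(9+3,3) = 220.
Subtract solutions that violate a single cap (substitute x_i' = x_i − (cap_i+1)): x_1 ≥ 6 gives C(6,3) = 20; x_2 ≥ 3 gives C(9,3) = 84; x_3 ≥ 3 gives C(9,3) = 84; x_4 ≥ 5 gives C(7,3) = 35. Together 223.
Add back pairs where two caps are both exceeded: 1 + 1 + 0 + 20 + 4 + 4 = 30.
By inclusion–exclusion the count is 220 − 223 + 30 = 27.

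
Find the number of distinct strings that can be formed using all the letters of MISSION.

The 7 letters of MISSION have repeats: I appearing twice and S appearing twice.
So there are 7! / (2!·2!) = 1260 distinguishable arrangements.

1260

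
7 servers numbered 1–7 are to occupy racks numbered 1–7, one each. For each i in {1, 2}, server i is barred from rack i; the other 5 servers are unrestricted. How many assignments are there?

3720

Let Aᵢ (for i ∈ {1, 2}) be the placements that put server i in its forbidden rack. Any j of these fix j positions, leaving (7−j)! ways to fill the rest, and there are C(2,j) ways to pick which j.
By inclusion–exclusion, the number of valid placements is Σ_{j=0}^{2} (−1)^j C(2,j)·(7−j)!.
Computing: 5040 − 1440 + 120 = 3720.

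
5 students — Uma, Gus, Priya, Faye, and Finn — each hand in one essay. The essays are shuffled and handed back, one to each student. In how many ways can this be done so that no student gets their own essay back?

Count assignments avoiding every fixed point. For any j of the 5 students fixed to their own essay, the other 5−j can be arranged in (5−j)! ways.
By inclusion–exclusion this is Σ_{j=0}^{5} (−1)^j C(5,j)·(5−j)!.
Computing: 120 − 120 + 60 − 20 + 5 − 1 = 44.

44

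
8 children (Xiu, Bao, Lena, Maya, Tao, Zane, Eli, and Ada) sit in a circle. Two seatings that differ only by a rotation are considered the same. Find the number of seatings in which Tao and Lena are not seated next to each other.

3600

All circular seatings of 8 people number (7)! = 5040.
Seatings with Tao beside Lena: treat them as a block with 2 internal orders, giving 2 × (6)! = 1440.
Subtracting, 5040 − 1440 = 3600.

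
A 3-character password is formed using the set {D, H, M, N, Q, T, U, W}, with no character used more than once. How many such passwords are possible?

336

This is a permutation of 3 out of 8: P(8,3) = 8!/5!.
8 × 7 × 6 = 336.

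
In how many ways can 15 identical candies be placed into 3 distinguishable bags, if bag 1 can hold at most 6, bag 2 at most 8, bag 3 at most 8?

Without the upper bounds there are C(17,2) = 136 ways to split 15 among 3 bags.
Subtract solutions that violate a single cap (substitute x_i' = x_i − (cap_i+1)): x_1 ≥ 7 gives C(10,2) = 45; x_2 ≥ 9 gives C(8,2) = 28; x_3 ≥ 9 gives C(8,2) = 28. Together 101.
No two caps can be exceeded simultaneously, so the pair terms are all 0.
By inclusion–exclusion the count is 136 − 101 + 0 = 35.

35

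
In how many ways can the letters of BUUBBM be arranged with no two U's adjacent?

40

There are 6!/(3!·2!) = 60 arrangements of BUUBBM in total.
If the two U's are adjacent, glue them into one block, leaving 5 items to arrange: (5)!/(3!) = 20 ways.
Subtracting, 60 − 20 = 40 arrangements keep the U's apart.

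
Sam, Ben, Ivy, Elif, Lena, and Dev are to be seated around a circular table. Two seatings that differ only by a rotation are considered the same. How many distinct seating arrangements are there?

Fix one person's seat to break rotational symmetry; the remaining 5 people can be arranged in (5)! = 120 ways.

120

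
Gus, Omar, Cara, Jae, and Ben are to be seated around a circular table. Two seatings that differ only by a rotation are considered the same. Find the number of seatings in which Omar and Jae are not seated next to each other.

12

All circular seatings of 5 people number (4)! = 24.
Seatings with Omar beside Jae: treat them as a block with 2 internal orders, giving 2 × (3)! = 12.
Subtracting, 24 − 12 = 12.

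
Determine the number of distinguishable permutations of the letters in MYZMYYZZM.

MYZMYYZZM has 9 letters with M appearing 3 times, Y appearing 3 times, and Z appearing 3 times.
Dividing 9! = 362880 by 3!·3!·3! = 216 for the repeated letters gives 1680.

1680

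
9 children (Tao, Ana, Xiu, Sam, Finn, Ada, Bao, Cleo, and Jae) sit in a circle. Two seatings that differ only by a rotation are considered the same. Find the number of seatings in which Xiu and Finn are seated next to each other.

10080

Treat {Xiu, Finn} as one unit (2 internal orders) and seat the resulting 8 units around the table: (7)! circular arrangements.
So 2 × (7)! = 2 × 5040 = 10080.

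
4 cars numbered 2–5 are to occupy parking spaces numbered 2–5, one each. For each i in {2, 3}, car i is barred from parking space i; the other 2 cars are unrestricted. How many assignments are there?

Let Aᵢ (for i ∈ {2, 3}) be the placements that put car i in its forbidden parking space. Any j of these fix j positions, leaving (4−j)! ways to fill the rest, and there are C(2,j) ways to pick which j.
By inclusion–exclusion, the number of valid placements is Σ_{j=0}^{2} (−1)^j C(2,j)·(4−j)!.
Computing: 24 − 12 + 2 = 14.

14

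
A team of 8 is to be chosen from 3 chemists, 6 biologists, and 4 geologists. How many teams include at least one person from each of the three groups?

With no constraint there are C(13,8) = 1287 possible selections.
Selections missing a whole group: no chemists → C(10,8) = 45; no biologists → C(7,8) = 0; no geologists → C(9,8) = 9.
Add back selections omitting two groups (i.e. drawn from a single group): C(3,8) + C(6,8) + C(4,8) = 0.
By inclusion–exclusion: 1287 − 54 + 0 = 1233.

1233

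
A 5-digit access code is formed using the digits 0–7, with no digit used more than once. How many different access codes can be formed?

With no repetition, fill the 5 digits in order: 8 choices, then 7, down to 4.
8 × 7 × 6 × 5 × 4 = 6720.

6720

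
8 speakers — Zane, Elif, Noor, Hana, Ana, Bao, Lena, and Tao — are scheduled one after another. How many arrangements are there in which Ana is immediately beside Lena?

10080

Glue Ana and Lena into one block (2 internal orders), leaving 7 units to arrange in a row.
That gives 2 × 7! = 2 × 5040 = 10080.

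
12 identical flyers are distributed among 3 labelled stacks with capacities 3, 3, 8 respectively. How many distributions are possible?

6

By stars and bars, unrestricted non-negative solutions to x_1+…+x_3 = 12 number C(12+2,2) = 91.
Subtract solutions that violate a single cap (substitute x_i' = x_i − (cap_i+1)): x_1 ≥ 4 gives C(10,2) = 45; x_2 ≥ 4 gives C(10,2) = 45; x_3 ≥ 9 gives C(5,2) = 10. Together 100.
Add back pairs where two caps are both exceeded: 15 + 0 + 0 = 15.
By inclusion–exclusion the count is 91 − 100 + 15 = 6.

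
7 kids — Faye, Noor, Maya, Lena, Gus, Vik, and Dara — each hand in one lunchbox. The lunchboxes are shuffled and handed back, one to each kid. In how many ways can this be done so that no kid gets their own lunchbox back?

Let Aᵢ be the assignments in which kid i gets their own lunchbox. We want the size of the complement of A₁∪…∪A_7.
By inclusion–exclusion this is Σ_{j=0}^{7} (−1)^j C(7,j)·(7−j)!.
Computing: 5040 − 5040 + 2520 − 840 + 210 − 42 + 7 − 1 = 1854.

1854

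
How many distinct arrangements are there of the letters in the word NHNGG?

NHNGG has 5 letters with G appearing twice and N appearing twice.
The number of distinct arrangements is 5!/(2!·2!) = 120/4 = 30.

30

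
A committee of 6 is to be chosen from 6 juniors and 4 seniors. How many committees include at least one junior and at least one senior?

209

With no constraint there are C(10,6) = 210 possible selections.
Selections missing a whole group: no juniors → C(4,6) = 0; no seniors → C(6,6) = 1.
Both groups omitted at once is impossible, so 210 − 1 = 209.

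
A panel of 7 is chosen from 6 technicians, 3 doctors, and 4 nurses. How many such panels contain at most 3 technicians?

1058

Split by how many technicians are chosen (0 through 3).
Sum: C(6,0)·C(7,7) + C(6,1)·C(7,6) + C(6,2)·C(7,5) + C(6,3)·C(7,4) = 1 + 42 + 315 + 700 = 1058.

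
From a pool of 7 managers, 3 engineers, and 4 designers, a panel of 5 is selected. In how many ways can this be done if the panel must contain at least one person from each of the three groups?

Total 5-person selections from all 14: C(14,5) = 2002.
Selections missing a whole group: no managers → C(7,5) = 21; no engineers → C(11,5) = 462; no designers → C(10,5) = 252.
Add back selections omitting two groups (i.e. drawn from a single group): C(7,5) + C(3,5) + C(4,5) = 21.
By inclusion–exclusion: 2002 − 735 + 21 = 1288.

1288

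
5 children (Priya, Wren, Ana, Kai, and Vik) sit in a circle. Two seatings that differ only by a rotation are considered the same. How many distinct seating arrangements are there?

24

Fix one person's seat to break rotational symmetry; the remaining 4 people can be arranged in (4)! = 24 ways.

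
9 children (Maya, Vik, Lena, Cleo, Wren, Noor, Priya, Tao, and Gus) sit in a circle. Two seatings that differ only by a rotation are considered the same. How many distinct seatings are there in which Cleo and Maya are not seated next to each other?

Without the restriction there are (8)! = 40320 seatings.
Those with Cleo next to Maya: fuse the pair into one unit and seat 8 units around a circle — 2·(7)! = 10080.
Subtracting, 40320 − 10080 = 30240.

30240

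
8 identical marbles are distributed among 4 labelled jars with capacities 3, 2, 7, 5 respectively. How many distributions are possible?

By stars and bars, unrestricted non-negative solutions to x_1+…+x_4 = 8 number C(8+3,3) = 165.
Subtract solutions that violate a single cap (substitute x_i' = x_i − (cap_i+1)): x_1 ≥ 4 gives C(7,3) = 35; x_2 ≥ 3 gives C(8,3) = 56; x_3 ≥ 8 gives C(3,3) = 1; x_4 ≥ 6 gives C(5,3) = 10. Together 102.
Add back pairs where two caps are both exceeded: 4 + 0 + 0 + 0 + 0 + 0 = 4.
By inclusion–exclusion the count is 165 − 102 + 4 = 67.

67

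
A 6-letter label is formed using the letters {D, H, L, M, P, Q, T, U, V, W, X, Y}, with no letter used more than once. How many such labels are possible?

665280

Choose and order 6 of the 12 symbols: the first letter has 12 options, the next 11, and so on down to 7.
That product is 12 × 11 × 10 × 9 × 8 × 7 = 665280.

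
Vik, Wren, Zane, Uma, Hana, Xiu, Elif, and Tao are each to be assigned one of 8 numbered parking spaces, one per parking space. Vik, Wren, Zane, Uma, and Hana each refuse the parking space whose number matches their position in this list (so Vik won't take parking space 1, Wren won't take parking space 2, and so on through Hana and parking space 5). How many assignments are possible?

Let Aᵢ (for 1 ≤ i ≤ 5) be the placements that put person i in their forbidden parking space. Any j of these fix j positions, leaving (8−j)! ways to fill the rest, and there are C(5,j) ways to pick which j.
By inclusion–exclusion, the number of valid placements is Σ_{j=0}^{5} (−1)^j C(5,j)·(8−j)!.
Computing: 40320 − 25200 + 7200 − 1200 + 120 − 6 = 21234.

21234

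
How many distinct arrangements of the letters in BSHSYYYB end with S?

420

Fix S in the last position and arrange the remaining 7 letters.
Those 7 letters have B appearing twice and Y appearing 3 times, giving (7)!/(3!·2!) = 420.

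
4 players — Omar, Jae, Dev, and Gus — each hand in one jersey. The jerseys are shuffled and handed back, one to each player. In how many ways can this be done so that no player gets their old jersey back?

Let Aᵢ be the assignments in which player i gets their old jersey. We want the size of the complement of A₁∪…∪A_4.
By inclusion–exclusion this is Σ_{j=0}^{4} (−1)^j C(4,j)·(4−j)!.
Computing: 24 − 24 + 12 − 4 + 1 = 9.

9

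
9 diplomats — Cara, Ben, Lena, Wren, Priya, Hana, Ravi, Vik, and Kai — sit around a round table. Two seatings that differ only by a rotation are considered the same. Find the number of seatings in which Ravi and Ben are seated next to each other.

Glue Ravi and Ben into a block (2 internal orders). Seating 8 units around a circle gives (7)! arrangements.
So 2 × (7)! = 2 × 5040 = 10080.

10080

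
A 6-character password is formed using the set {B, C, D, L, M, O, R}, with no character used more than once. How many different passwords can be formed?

With no repetition, fill the 6 characters in order: 7 choices, then 6, down to 2.
That product is 7 × 6 × 5 × 4 × 3 × 2 = 5040.

5040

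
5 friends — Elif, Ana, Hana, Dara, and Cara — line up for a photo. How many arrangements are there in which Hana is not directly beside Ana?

72

Of the 5! = 120 arrangements, those with Hana and Ana adjacent number 2 × 4! = 48 (treat the pair as a block with 2 internal orders).
So 120 − 48 = 72 arrangements keep them apart.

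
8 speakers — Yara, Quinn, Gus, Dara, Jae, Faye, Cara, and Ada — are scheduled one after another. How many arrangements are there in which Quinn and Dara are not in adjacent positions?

There are 8! = 40320 arrangements in all. If Quinn and Dara are adjacent, merging them into one block gives 2·(7)! = 10080 arrangements.
So 40320 − 10080 = 30240 arrangements keep them apart.

30240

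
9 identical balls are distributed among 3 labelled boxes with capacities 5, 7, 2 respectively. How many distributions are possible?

15

Without the upper bounds there are C(11,2) = 55 ways to split 9 among 3 boxes.
Subtract solutions that violate a single cap (substitute x_i' = x_i − (cap_i+1)): x_1 ≥ 6 gives C(5,2) = 10; x_2 ≥ 8 gives C(3,2) = 3; x_3 ≥ 3 gives C(8,2) = 28. Together 41.
Add back pairs where two caps are both exceeded: 0 + 1 + 0 = 1.
By inclusion–exclusion the count is 55 − 41 + 1 = 15.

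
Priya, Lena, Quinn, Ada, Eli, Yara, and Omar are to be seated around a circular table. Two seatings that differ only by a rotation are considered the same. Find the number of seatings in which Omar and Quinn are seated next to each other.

Treat {Omar, Quinn} as one unit (2 internal orders) and seat the resulting 6 units around the table: (5)! circular arrangements.
So 2 × (5)! = 2 × 120 = 240.

240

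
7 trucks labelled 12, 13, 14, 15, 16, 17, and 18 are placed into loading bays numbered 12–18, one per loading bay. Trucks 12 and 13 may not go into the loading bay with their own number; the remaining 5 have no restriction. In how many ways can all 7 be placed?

3720

Let Aᵢ (for i ∈ {12, 13}) be the placements that put truck i in its forbidden loading bay. Any j of these fix j positions, leaving (7−j)! ways to fill the rest, and there are C(2,j) ways to pick which j.
By inclusion–exclusion, the number of valid placements is Σ_{j=0}^{2} (−1)^j C(2,j)·(7−j)!.
Computing: 5040 − 1440 + 120 = 3720.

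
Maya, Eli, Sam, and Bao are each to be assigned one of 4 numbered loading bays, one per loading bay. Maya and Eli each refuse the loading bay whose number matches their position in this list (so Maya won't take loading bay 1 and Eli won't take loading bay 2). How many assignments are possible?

14

Let Aᵢ (for i ∈ {1, 2}) be the placements that put person i in their forbidden loading bay. Any j of these fix j positions, leaving (4−j)! ways to fill the rest, and there are C(2,j) ways to pick which j.
By inclusion–exclusion, the number of valid placements is Σ_{j=0}^{2} (−1)^j C(2,j)·(4−j)!.
Computing: 24 − 12 + 2 = 14.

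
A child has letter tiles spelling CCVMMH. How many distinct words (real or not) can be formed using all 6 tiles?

180

Letter multiplicities in CCVMMH: C×2, H×1, M×2, V×1.
Dividing 6! = 720 by 2!·2! = 4 for the repeated letters gives 180.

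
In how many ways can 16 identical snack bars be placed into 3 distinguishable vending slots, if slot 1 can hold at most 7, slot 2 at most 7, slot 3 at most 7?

Without the upper bounds there are C(18,2) = 153 ways to split 16 among 3 vending slots.
Subtract solutions that violate a single cap (substitute x_i' = x_i − (cap_i+1)): x_1 ≥ 8 gives C(10,2) = 45; x_2 ≥ 8 gives C(10,2) = 45; x_3 ≥ 8 gives C(10,2) = 45. Together 135.
Add back pairs where two caps are both exceeded: 1 + 1 + 1 = 3.
By inclusion–exclusion the count is 153 − 135 + 3 = 21.

21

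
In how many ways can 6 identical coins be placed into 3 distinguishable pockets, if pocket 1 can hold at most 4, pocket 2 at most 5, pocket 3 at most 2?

14

Without the upper bounds there are C(8,2) = 28 ways to split 6 among 3 pockets.
Subtract solutions that violate a single cap (substitute x_i' = x_i − (cap_i+1)): x_1 ≥ 5 gives C(3,2) = 3; x_2 ≥ 6 gives C(2,2) = 1; x_3 ≥ 3 gives C(5,2) = 10. Together 14.
No two caps can be exceeded simultaneously, so the pair terms are all 0.
By inclusion–exclusion the count is 28 − 14 + 0 = 14.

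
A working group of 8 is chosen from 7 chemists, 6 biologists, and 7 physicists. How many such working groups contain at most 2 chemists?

49335

Split by how many chemists are chosen (0 through 2).
Sum: C(7,0)·C(13,8) + C(7,1)·C(13,7) + C(7,2)·C(13,6) = 1287 + 12012 + 36036 = 49335.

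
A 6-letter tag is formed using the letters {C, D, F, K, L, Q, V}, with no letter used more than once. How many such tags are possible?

5040

This is a permutation of 6 out of 7: P(7,6) = 7!/1!.
7 × 6 × 5 × 4 × 3 × 2 = 5040.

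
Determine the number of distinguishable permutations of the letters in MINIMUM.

MINIMUM has 7 letters with I appearing twice and M appearing 3 times.
The number of distinct arrangements is 7!/(3!·2!) = 5040/12 = 420.

420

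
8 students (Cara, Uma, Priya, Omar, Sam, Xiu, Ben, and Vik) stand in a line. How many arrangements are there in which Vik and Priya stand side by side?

Place the 6 others and the Vik-Priya pair as 7 objects in a line; the pair has 2 internal arrangements.
That gives 2 × 7! = 2 × 5040 = 10080.

10080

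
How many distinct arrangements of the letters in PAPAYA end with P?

20

With the last slot taken by P, it remains to arrange the other 5 letters (APAYA).
Those 5 letters have A appearing 3 times, giving (5)!/(3!) = 20.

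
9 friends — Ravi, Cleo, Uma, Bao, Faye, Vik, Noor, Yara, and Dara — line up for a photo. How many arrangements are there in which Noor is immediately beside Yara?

Treat {Noor, Yara} as a single unit. There are 8 units to order, and the pair itself can be ordered 2 ways.
That gives 2 × 8! = 2 × 40320 = 80640.

80640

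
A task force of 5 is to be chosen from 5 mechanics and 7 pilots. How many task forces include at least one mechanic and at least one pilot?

770

Total 5-person selections from all 12: C(12,5) = 792.
Subtract selections that omit an entire group: no mechanics → C(7,5) = 21; no pilots → C(5,5) = 1.
Both groups omitted at once is impossible, so 792 − 22 = 770.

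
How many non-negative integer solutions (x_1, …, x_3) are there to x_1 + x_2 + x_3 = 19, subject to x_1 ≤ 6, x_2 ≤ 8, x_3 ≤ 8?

10

Ignoring the caps, the number of non-negative solutions to x_1+…+x_3 = 19 is C(21,2) = 210.
Subtract solutions that violate a single cap (substitute x_i' = x_i − (cap_i+1)): x_1 ≥ 7 gives C(14,2) = 91; x_2 ≥ 9 gives C(12,2) = 66; x_3 ≥ 9 gives C(12,2) = 66. Together 223.
Add back pairs where two caps are both exceeded: 10 + 10 + 3 = 23.
By inclusion–exclusion the count is 210 − 223 + 23 = 10.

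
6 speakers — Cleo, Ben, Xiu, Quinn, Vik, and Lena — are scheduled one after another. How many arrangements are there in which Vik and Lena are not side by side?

480

Of the 6! = 720 arrangements, those with Vik and Lena adjacent number 2 × 5! = 240 (treat the pair as a block with 2 internal orders).
Complementary counting: 720 − 240 = 480.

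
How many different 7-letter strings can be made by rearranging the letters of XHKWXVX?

The 7 letters of XHKWXVX have repeats: X appearing 3 times.
Dividing 7! = 5040 by 3! = 6 for the repeated letters gives 840.

840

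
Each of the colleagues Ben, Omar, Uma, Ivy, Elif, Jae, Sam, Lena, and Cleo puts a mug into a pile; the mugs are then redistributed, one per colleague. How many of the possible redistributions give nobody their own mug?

133496

This is the derangement count D_9: permutations of 9 items with no fixed point.
By inclusion–exclusion this is Σ_{j=0}^{9} (−1)^j C(9,j)·(9−j)!.
Computing: 362880 − 362880 + 181440 − 60480 + 15120 − 3024 + 504 − 72 + 9 − 1 = 133496.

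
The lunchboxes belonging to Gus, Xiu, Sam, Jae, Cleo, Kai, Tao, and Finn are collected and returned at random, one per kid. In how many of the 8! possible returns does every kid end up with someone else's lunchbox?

14833

Let Aᵢ be the assignments in which kid i gets their own lunchbox. We want the size of the complement of A₁∪…∪A_8.
By inclusion–exclusion this is Σ_{j=0}^{8} (−1)^j C(8,j)·(8−j)!.
Computing: 40320 − 40320 + 20160 − 6720 + 1680 − 336 + 56 − 8 + 1 = 14833.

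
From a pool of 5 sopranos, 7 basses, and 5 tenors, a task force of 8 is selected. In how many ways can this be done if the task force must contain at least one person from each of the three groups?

23275

With no constraint there are C(17,8) = 24310 possible selections.
Subtract selections that omit an entire group: no sopranos → C(12,8) = 495; no basses → C(10,8) = 45; no tenors → C(12,8) = 495.
Add back selections omitting two groups (i.e. drawn from a single group): C(5,8) + C(7,8) + C(5,8) = 0.
By inclusion–exclusion: 24310 − 1035 + 0 = 23275.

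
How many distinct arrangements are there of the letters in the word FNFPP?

30

FNFPP has 5 letters with F appearing twice and P appearing twice.
The number of distinct arrangements is 5!/(2!·2!) = 120/4 = 30.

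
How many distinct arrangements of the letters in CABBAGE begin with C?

180

With the first slot taken by C, it remains to arrange the other 6 letters (ABBAGE).
Those 6 letters have A appearing twice and B appearing twice, giving (6)!/(2!·2!) = 180.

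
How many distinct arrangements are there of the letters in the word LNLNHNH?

The 7 letters of LNLNHNH have repeats: H appearing twice, L appearing twice, and N appearing 3 times.
The number of distinct arrangements is 7!/(3!·2!·2!) = 5040/24 = 210.

210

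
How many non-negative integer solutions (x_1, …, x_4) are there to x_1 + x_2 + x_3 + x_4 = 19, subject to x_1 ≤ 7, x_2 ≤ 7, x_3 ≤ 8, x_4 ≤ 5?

Without the upper bounds there are C(22,3) = 1540 ways to split 19 among 4 variables.
Subtract solutions that violate a single cap (substitute x_i' = x_i − (cap_i+1)): x_1 ≥ 8 gives C(14,3) = 364; x_2 ≥ 8 gives C(14,3) = 364; x_3 ≥ 9 gives C(13,3) = 286; x_4 ≥ 6 gives C(16,3) = 560. Together 1574.
Add back pairs where two caps are both exceeded: 20 + 10 + 56 + 10 + 56 + 35 = 187.
By inclusion–exclusion the count is 1540 − 1574 + 187 = 153.

153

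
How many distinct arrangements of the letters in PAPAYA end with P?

20

With the last slot taken by P, it remains to arrange the other 5 letters (APAYA).
Those 5 letters have A appearing 3 times, giving (5)!/(3!) = 20.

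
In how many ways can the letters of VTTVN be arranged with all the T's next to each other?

12

Treat the 2 copies of T as a single block. The multiset to arrange is then {TT, N, V, V}, 4 items in all.
That gives (4)!/(2!) = 12 arrangements.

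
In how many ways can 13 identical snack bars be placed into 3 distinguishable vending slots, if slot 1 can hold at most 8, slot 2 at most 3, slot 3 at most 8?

Ignoring the caps, the number of non-negative solutions to x_1+…+x_3 = 13 is C(15,2) = 105.
Subtract solutions that violate a single cap (substitute x_i' = x_i − (cap_i+1)): x_1 ≥ 9 gives C(6,2) = 15; x_2 ≥ 4 gives C(11,2) = 55; x_3 ≥ 9 gives C(6,2) = 15. Together 85.
Add back pairs where two caps are both exceeded: 1 + 0 + 1 = 2.
By inclusion–exclusion the count is 105 − 85 + 2 = 22.

22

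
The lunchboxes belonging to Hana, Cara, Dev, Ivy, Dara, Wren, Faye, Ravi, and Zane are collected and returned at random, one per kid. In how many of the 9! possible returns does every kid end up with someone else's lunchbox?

Let Aᵢ be the assignments in which kid i gets their own lunchbox. We want the size of the complement of A₁∪…∪A_9.
By inclusion–exclusion this is Σ_{j=0}^{9} (−1)^j C(9,j)·(9−j)!.
Computing: 362880 − 362880 + 181440 − 60480 + 15120 − 3024 + 504 − 72 + 9 − 1 = 133496.

133496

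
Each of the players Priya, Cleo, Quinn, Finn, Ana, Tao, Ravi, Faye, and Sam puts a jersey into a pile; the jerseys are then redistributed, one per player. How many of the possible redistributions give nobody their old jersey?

Let Aᵢ be the assignments in which player i gets their old jersey. We want the size of the complement of A₁∪…∪A_9.
By inclusion–exclusion this is Σ_{j=0}^{9} (−1)^j C(9,j)·(9−j)!.
Computing: 362880 − 362880 + 181440 − 60480 + 15120 − 3024 + 504 − 72 + 9 − 1 = 133496.

133496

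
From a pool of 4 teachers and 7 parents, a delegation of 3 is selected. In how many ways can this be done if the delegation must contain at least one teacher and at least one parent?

Total 3-person selections from all 11: C(11,3) = 165.
Selections missing a whole group: no teachers → C(7,3) = 35; no parents → C(4,3) = 4.
Both groups omitted at once is impossible, so 165 − 39 = 126.

126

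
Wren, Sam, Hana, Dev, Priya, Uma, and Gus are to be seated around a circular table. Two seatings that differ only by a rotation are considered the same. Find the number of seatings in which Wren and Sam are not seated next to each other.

All circular seatings of 7 people number (6)! = 720.
Those with Wren next to Sam: fuse the pair into one unit and seat 6 units around a circle — 2·(5)! = 240.
Subtracting, 720 − 240 = 480.

480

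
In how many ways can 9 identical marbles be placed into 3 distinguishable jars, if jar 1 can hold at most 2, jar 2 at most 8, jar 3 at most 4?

14

Without the upper bounds there are C(11,2) = 55 ways to split 9 among 3 jars.
Subtract solutions that violate a single cap (substitute x_i' = x_i − (cap_i+1)): x_1 ≥ 3 gives C(8,2) = 28; x_2 ≥ 9 gives C(2,2) = 1; x_3 ≥ 5 gives C(6,2) = 15. Together 44.
Add back pairs where two caps are both exceeded: 0 + 3 + 0 = 3.
By inclusion–exclusion the count is 55 − 44 + 3 = 14.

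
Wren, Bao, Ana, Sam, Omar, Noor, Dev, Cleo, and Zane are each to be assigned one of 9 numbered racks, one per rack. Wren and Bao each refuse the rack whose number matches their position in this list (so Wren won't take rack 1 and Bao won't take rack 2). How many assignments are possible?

287280

Let Aᵢ (for i ∈ {1, 2}) be the placements that put person i in their forbidden rack. Any j of these fix j positions, leaving (9−j)! ways to fill the rest, and there are C(2,j) ways to pick which j.
By inclusion–exclusion, the number of valid placements is Σ_{j=0}^{2} (−1)^j C(2,j)·(9−j)!.
Computing: 362880 − 80640 + 5040 = 287280.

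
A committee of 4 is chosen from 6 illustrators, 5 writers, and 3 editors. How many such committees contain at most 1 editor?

Split by how many editors are chosen (0 through 1).
Sum: C(3,0)·C(11,4) + C(3,1)·C(11,3) = 330 + 495 = 825.

825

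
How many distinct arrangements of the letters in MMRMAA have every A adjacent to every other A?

Treat the 2 copies of A as a single block. The multiset to arrange is then {AA, M, M, M, R}, 5 items in all.
That gives (5)!/(3!) = 20 arrangements.

20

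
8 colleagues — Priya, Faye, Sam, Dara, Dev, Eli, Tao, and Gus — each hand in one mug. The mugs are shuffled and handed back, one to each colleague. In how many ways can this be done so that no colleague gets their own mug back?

Count assignments avoiding every fixed point. For any j of the 8 colleagues fixed to their own mug, the other 8−j can be arranged in (8−j)! ways.
By inclusion–exclusion this is Σ_{j=0}^{8} (−1)^j C(8,j)·(8−j)!.
Computing: 40320 − 40320 + 20160 − 6720 + 1680 − 336 + 56 − 8 + 1 = 14833.

14833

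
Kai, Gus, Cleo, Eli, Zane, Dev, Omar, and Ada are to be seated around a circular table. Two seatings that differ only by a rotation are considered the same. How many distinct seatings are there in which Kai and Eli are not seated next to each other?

3600

Without the restriction there are (7)! = 5040 seatings.
Those with Kai next to Eli: fuse the pair into one unit and seat 7 units around a circle — 2·(6)! = 1440.
Subtracting, 5040 − 1440 = 3600.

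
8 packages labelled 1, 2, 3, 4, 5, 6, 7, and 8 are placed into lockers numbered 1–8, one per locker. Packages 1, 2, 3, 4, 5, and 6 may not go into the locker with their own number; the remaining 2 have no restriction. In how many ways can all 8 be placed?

Let Aᵢ (for 1 ≤ i ≤ 6) be the placements that put package i in its forbidden locker. Any j of these fix j positions, leaving (8−j)! ways to fill the rest, and there are C(6,j) ways to pick which j.
By inclusion–exclusion, the number of valid placements is Σ_{j=0}^{6} (−1)^j C(6,j)·(8−j)!.
Computing: 40320 − 30240 + 10800 − 2400 + 360 − 36 + 2 = 18806.

18806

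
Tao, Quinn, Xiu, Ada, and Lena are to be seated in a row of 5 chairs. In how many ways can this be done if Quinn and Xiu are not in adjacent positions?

Of the 5! = 120 arrangements, those with Quinn and Xiu adjacent number 2 × 4! = 48 (treat the pair as a block with 2 internal orders).
Complementary counting: 120 − 48 = 72.

72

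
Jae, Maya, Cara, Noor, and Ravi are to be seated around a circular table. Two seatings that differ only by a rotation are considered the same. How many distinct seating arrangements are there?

Around a circle, 5 distinct people have 5!/5 = (4)! = 24 rotationally distinct seatings.

24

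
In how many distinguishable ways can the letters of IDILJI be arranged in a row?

Letter multiplicities in IDILJI: D×1, I×3, J×1, L×1.
So there are 6! / (3!) = 120 distinguishable arrangements.

120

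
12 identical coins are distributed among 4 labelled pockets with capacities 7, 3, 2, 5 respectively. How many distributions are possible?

42

Ignoring the caps, the number of non-negative solutions to x_1+…+x_4 = 12 is C(15,3) = 455.
Subtract solutions that violate a single cap (substitute x_i' = x_i − (cap_i+1)): x_1 ≥ 8 gives C(7,3) = 35; x_2 ≥ 4 gives C(11,3) = 165; x_3 ≥ 3 gives C(12,3) = 220; x_4 ≥ 6 gives C(9,3) = 84. Together 504.
Add back pairs where two caps are both exceeded: 1 + 4 + 0 + 56 + 10 + 20 = 91.
By inclusion–exclusion the count is 455 − 504 + 91 = 42.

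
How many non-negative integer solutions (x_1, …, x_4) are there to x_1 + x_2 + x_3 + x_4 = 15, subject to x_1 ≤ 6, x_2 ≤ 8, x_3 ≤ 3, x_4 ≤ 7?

149

By stars and bars, unrestricted non-negative solutions to x_1+…+x_4 = 15 number C(15+3,3) = 816.
Subtract solutions that violate a single cap (substitute x_i' = x_i − (cap_i+1)): x_1 ≥ 7 gives C(11,3) = 165; x_2 ≥ 9 gives C(9,3) = 84; x_3 ≥ 4 gives C(14,3) = 364; x_4 ≥ 8 gives C(10,3) = 120. Together 733.
Add back pairs where two caps are both exceeded: 0 + 35 + 1 + 10 + 0 + 20 = 66.
By inclusion–exclusion the count is 816 − 733 + 66 = 149.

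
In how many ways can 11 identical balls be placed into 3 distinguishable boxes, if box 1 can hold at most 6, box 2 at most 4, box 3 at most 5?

By stars and bars, unrestricted non-negative solutions to x_1+…+x_3 = 11 number C(11+2,2) = 78.
Subtract solutions that violate a single cap (substitute x_i' = x_i − (cap_i+1)): x_1 ≥ 7 gives C(6,2) = 15; x_2 ≥ 5 gives C(8,2) = 28; x_3 ≥ 6 gives C(7,2) = 21. Together 64.
Add back pairs where two caps are both exceeded: 0 + 0 + 1 = 1.
By inclusion–exclusion the count is 78 − 64 + 1 = 15.

15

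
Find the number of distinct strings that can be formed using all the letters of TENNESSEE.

The 9 letters of TENNESSEE have repeats: E appearing 4 times, N appearing twice, and S appearing twice.
So there are 9! / (4!·2!·2!) = 3780 distinguishable arrangements.

3780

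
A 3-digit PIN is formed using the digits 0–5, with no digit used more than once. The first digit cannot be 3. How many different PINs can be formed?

100

The first digit has 6−1 = 5 choices (anything except 3).
The remaining 2 digits are filled from the other 5 symbols without repetition: 5 × 4 = 20.
Total: 5 × 20 = 100.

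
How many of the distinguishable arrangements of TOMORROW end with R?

With the last slot taken by R, it remains to arrange the other 7 letters (TOMOROW).
Those 7 letters have O appearing 3 times, giving (7)!/(3!) = 840.

840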